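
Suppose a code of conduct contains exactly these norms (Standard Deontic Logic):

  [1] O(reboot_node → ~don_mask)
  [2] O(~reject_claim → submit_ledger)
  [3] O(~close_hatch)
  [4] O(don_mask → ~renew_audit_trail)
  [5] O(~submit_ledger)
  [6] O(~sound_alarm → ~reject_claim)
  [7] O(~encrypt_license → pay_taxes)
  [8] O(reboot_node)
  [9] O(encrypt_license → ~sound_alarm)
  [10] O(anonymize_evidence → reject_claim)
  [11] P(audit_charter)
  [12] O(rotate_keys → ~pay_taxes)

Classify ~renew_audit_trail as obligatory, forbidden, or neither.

Neither

Premise 4 is O(don_mask → ~renew_audit_trail), but O(don_mask) is not derivable from the premises, so it does not yield O(~renew_audit_trail).
No premise or chain of K-axiom applications forces O(~renew_audit_trail), and none forces O(renew_audit_trail). So ~renew_audit_trail is neither obligatory nor forbidden under these norms.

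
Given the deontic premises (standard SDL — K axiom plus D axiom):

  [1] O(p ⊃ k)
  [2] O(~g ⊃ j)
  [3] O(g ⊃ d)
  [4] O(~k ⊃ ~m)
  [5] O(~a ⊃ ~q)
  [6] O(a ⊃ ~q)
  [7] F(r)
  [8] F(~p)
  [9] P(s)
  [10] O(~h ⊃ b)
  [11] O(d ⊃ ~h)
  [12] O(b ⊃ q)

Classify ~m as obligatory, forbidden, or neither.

Premise 4 is O(~k ⊃ ~m), but O(~k) is not derivable from the premises, so it does not yield O(~m).
No premise or chain of K-axiom applications forces O(~m), and none forces O(m). So ~m is neither obligatory nor forbidden under these norms.

Neither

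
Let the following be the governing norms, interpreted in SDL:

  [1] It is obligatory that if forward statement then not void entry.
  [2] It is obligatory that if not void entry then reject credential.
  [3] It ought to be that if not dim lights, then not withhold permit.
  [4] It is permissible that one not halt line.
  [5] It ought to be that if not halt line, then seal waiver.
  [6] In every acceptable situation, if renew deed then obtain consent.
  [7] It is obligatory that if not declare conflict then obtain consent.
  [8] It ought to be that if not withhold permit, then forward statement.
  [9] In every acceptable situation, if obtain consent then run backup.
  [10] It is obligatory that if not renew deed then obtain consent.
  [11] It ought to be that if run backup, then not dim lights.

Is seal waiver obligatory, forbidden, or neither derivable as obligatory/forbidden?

Premise 5 is O(¬halt_line → seal_waiver), but O(¬halt_line) is not derivable from the premises (the permission P(¬halt_line) asserts only ¬O(halt_line), not O(¬halt_line)), so it does not yield O(seal_waiver).
No premise or chain of K-axiom applications forces O(seal_waiver), and none forces O(¬seal_waiver). So seal_waiver is neither obligatory nor forbidden under these norms.

Neither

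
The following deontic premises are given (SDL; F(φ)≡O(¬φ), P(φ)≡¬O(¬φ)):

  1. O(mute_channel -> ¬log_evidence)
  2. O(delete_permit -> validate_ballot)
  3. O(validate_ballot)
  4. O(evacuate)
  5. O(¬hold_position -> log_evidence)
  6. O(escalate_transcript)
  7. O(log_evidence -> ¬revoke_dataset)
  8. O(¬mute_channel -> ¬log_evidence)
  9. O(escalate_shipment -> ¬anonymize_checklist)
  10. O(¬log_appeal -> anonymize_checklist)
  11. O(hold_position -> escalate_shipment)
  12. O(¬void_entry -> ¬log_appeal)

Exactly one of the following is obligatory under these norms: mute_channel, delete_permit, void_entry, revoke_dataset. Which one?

Premises 8 and 1 cover both cases: O(¬mute_channel -> ¬log_evidence) and O(mute_channel -> ¬log_evidence). Since ¬mute_channel ∨ mute_channel is a tautology, O(¬log_evidence) follows.
The contrapositive of premise 5 (O(¬hold_position -> log_evidence)) is O(¬log_evidence -> hold_position), and O(¬log_evidence) is already established, so O(hold_position).
Applying K to premise 11 (O(hold_position -> escalate_shipment)) and O(hold_position) yields O(escalate_shipment).
From O(escalate_shipment) and premise 9, O(escalate_shipment -> ¬anonymize_checklist), we obtain O(¬anonymize_checklist).
The contrapositive of premise 10 (O(¬log_appeal -> anonymize_checklist)) is O(¬anonymize_checklist -> log_appeal), and O(¬anonymize_checklist) is already established, so O(log_appeal).
Premise 12, O(¬void_entry -> ¬log_appeal), contraposes to O(log_appeal -> void_entry); with O(log_appeal) we get O(void_entry).
So O(void_entry) holds — void_entry is obligatory. None of the other listed options is made obligatory by any chain of premises.

void_entry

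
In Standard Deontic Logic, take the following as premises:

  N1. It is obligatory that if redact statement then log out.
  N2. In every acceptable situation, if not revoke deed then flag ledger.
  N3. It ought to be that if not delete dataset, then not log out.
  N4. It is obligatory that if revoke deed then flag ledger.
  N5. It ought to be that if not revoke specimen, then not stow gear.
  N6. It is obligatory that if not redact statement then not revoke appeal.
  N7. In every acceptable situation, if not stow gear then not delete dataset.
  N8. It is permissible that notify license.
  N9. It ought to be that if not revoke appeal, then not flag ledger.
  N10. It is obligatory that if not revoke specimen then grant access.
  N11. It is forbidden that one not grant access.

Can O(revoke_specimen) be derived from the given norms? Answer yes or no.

Yes

Premises 2 and 4 are O(¬revoke_deed → flag_ledger) and O(revoke_deed → flag_ledger); every ideal world satisfies ¬revoke_deed or revoke_deed, so in either case flag_ledger holds — hence O(flag_ledger).
Premise 9 is O(¬revoke_appeal → ¬flag_ledger); contrapositively O(flag_ledger → revoke_appeal). Since O(flag_ledger) holds, K gives O(revoke_appeal).
Premise 6 is O(¬redact_statement → ¬revoke_appeal); contrapositively O(revoke_appeal → redact_statement). Since O(revoke_appeal) holds, K gives O(redact_statement).
With premise 1, O(redact_statement → log_out), the K-axiom yields O(log_out).
Premise 3, O(¬delete_dataset → ¬log_out), contraposes to O(log_out → delete_dataset); with O(log_out) we get O(delete_dataset).
The contrapositive of premise 7 (O(¬stow_gear → ¬delete_dataset)) is O(delete_dataset → stow_gear), and O(delete_dataset) is already established, so O(stow_gear).
The contrapositive of premise 5 (O(¬revoke_specimen → ¬stow_gear)) is O(stow_gear → revoke_specimen), and O(stow_gear) is already established, so O(revoke_specimen).
Premises 8, 10, 11 do not contribute to this derivation.
So O(revoke_specimen) follows.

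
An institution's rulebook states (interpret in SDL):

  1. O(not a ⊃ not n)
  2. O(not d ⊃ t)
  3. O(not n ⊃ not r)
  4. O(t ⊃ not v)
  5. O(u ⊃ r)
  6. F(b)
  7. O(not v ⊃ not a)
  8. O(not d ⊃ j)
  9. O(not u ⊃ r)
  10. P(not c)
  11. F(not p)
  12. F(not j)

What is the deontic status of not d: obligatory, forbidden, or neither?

Forbidden

Premises 5 and 9 cover both cases: O(u ⊃ r) and O(not u ⊃ r). Since u ∨ not u is a tautology, O(r) follows.
The contrapositive of premise 3 (O(not n ⊃ not r)) is O(r ⊃ n), and O(r) is already established, so O(n).
Premise 1, O(not a ⊃ not n), contraposes to O(n ⊃ a); with O(n) we get O(a).
Premise 7, O(not v ⊃ not a), contraposes to O(a ⊃ v); with O(a) we get O(v).
Premise 4 is O(t ⊃ not v); contrapositively O(v ⊃ not t). Since O(v) holds, K gives O(not t).
Premise 2, O(not d ⊃ t), contraposes to O(not t ⊃ d); with O(not t) we get O(d).
Premises 6, 8, 10, 11, 12 do not contribute to this derivation.
Thus O(d), which is F(not d): not d is forbidden.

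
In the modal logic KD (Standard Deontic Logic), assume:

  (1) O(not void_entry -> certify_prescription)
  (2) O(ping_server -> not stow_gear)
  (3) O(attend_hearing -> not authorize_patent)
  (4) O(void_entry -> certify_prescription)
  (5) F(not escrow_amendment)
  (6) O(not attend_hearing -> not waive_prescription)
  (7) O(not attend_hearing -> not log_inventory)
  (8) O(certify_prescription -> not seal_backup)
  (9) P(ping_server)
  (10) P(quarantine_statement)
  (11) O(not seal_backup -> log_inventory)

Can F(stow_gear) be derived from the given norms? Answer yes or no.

Premise 2 is O(ping_server -> not stow_gear), but O(ping_server) is not derivable from the premises (the permission P(ping_server) asserts only not O(not ping_server), not O(ping_server)), so it does not yield O(not stow_gear).
No other premise forces O(not stow_gear). An ideal world satisfying every premise can still have stow_gear true, so F(stow_gear) is not derivable.

No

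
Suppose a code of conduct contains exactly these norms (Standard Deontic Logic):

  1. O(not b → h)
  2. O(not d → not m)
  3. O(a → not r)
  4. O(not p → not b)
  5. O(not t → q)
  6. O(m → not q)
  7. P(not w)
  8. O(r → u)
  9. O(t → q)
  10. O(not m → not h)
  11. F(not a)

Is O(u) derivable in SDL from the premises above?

Premise 8 is O(r → u), but O(r) is not derivable from the premises, so it does not yield O(u).
No other premise forces O(u). An ideal world satisfying every premise can still have u false, so O(u) is not derivable.

No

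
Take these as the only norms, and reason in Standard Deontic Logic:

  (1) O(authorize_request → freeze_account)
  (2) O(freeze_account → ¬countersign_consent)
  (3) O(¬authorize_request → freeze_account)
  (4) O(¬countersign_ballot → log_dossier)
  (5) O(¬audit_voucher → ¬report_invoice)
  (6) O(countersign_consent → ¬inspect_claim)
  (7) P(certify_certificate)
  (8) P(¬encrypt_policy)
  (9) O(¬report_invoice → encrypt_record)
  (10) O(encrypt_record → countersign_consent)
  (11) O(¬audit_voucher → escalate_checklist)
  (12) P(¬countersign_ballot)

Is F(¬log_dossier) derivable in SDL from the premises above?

Premise 4 is O(¬countersign_ballot → log_dossier), but O(¬countersign_ballot) is not derivable from the premises (the permission P(¬countersign_ballot) asserts only ¬O(countersign_ballot), not O(¬countersign_ballot)), so it does not yield O(log_dossier).
No other premise forces O(log_dossier). An ideal world satisfying every premise can still have ¬log_dossier true, so F(¬log_dossier) is not derivable.

No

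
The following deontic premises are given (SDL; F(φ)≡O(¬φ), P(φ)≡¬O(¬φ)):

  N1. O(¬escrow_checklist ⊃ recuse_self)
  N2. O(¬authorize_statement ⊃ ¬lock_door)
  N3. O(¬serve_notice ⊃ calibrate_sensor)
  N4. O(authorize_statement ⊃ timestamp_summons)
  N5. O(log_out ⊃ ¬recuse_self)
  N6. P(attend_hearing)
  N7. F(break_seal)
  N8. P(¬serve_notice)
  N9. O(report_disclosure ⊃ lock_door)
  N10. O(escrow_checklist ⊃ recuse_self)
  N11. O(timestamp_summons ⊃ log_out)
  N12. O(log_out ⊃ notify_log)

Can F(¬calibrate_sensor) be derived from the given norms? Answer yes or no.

Premise 3 is O(¬serve_notice ⊃ calibrate_sensor), but O(¬serve_notice) is not derivable from the premises (the permission P(¬serve_notice) asserts only ¬O(serve_notice), not O(¬serve_notice)), so it does not yield O(calibrate_sensor).
No other premise forces O(calibrate_sensor). An ideal world satisfying every premise can still have ¬calibrate_sensor true, so F(¬calibrate_sensor) is not derivable.

No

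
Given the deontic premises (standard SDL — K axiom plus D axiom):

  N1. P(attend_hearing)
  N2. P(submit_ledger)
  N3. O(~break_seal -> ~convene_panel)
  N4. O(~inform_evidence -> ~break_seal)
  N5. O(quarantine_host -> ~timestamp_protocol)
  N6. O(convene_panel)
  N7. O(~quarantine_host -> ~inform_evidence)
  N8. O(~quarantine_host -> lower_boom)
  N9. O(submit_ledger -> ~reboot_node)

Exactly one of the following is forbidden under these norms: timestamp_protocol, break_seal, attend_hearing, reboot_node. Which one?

From premise 6 we have O(convene_panel).
Premise 3, O(~break_seal -> ~convene_panel), contraposes to O(convene_panel -> break_seal); with O(convene_panel) we get O(break_seal).
Premise 4 is O(~inform_evidence -> ~break_seal); contrapositively O(break_seal -> inform_evidence). Since O(break_seal) holds, K gives O(inform_evidence).
The contrapositive of premise 7 (O(~quarantine_host -> ~inform_evidence)) is O(inform_evidence -> quarantine_host), and O(inform_evidence) is already established, so O(quarantine_host).
Premise 5 is O(quarantine_host -> ~timestamp_protocol); since O(quarantine_host), deontic closure gives O(~timestamp_protocol).
So O(~timestamp_protocol) holds, i.e. timestamp_protocol is forbidden. None of the other listed options is forbidden under the premises.

timestamp_protocol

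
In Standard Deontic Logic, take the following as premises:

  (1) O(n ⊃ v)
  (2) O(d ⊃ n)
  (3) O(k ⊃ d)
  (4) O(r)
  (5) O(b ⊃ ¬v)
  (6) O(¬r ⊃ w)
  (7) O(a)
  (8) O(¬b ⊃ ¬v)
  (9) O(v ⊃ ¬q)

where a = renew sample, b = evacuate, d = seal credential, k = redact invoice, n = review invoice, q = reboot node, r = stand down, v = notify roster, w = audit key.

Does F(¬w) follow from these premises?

No

Premise 6 is O(¬r ⊃ w), but O(¬r) is not derivable from the premises, so it does not yield O(w).
No other premise forces O(w). An ideal world satisfying every premise can still have ¬w true, so F(¬w) is not derivable.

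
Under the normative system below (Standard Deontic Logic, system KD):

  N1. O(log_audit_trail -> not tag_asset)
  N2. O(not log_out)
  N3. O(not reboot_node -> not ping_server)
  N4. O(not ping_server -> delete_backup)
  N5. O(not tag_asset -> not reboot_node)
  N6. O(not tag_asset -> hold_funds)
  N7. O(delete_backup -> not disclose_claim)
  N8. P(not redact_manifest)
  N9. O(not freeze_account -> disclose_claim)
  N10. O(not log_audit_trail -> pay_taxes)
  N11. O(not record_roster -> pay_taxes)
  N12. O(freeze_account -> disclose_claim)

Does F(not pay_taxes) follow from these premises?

Premises 12 and 9 cover both cases: O(freeze_account -> disclose_claim) and O(not freeze_account -> disclose_claim). Since freeze_account ∨ not freeze_account is a tautology, O(disclose_claim) follows.
The contrapositive of premise 7 (O(delete_backup -> not disclose_claim)) is O(disclose_claim -> not delete_backup), and O(disclose_claim) is already established, so O(not delete_backup).
Premise 4, O(not ping_server -> delete_backup), contraposes to O(not delete_backup -> ping_server); with O(not delete_backup) we get O(ping_server).
Premise 3, O(not reboot_node -> not ping_server), contraposes to O(ping_server -> reboot_node); with O(ping_server) we get O(reboot_node).
Premise 5 is O(not tag_asset -> not reboot_node); contrapositively O(reboot_node -> tag_asset). Since O(reboot_node) holds, K gives O(tag_asset).
The contrapositive of premise 1 (O(log_audit_trail -> not tag_asset)) is O(tag_asset -> not log_audit_trail), and O(tag_asset) is already established, so O(not log_audit_trail).
Premise 10 is O(not log_audit_trail -> pay_taxes); since O(not log_audit_trail), deontic closure gives O(pay_taxes).
Premises 2, 6, 8, 11 do not contribute to this derivation.
So O(pay_taxes) holds, i.e. F(not pay_taxes). The claim follows.

Yes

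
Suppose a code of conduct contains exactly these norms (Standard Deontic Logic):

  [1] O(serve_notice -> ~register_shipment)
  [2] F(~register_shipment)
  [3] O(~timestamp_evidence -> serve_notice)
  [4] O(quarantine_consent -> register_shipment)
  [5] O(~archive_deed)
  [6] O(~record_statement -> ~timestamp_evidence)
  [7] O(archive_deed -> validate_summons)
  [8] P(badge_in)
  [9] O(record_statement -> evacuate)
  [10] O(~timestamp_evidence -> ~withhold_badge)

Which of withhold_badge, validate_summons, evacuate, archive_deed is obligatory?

evacuate

F(~register_shipment) at premise 2 means O(register_shipment).
Premise 1 is O(serve_notice -> ~register_shipment); contrapositively O(register_shipment -> ~serve_notice). Since O(register_shipment) holds, K gives O(~serve_notice).
The contrapositive of premise 3 (O(~timestamp_evidence -> serve_notice)) is O(~serve_notice -> timestamp_evidence), and O(~serve_notice) is already established, so O(timestamp_evidence).
Premise 6, O(~record_statement -> ~timestamp_evidence), contraposes to O(timestamp_evidence -> record_statement); with O(timestamp_evidence) we get O(record_statement).
From O(record_statement) and premise 9, O(record_statement -> evacuate), we obtain O(evacuate).
So O(evacuate) holds — evacuate is obligatory. None of the other listed options is made obligatory by any chain of premises.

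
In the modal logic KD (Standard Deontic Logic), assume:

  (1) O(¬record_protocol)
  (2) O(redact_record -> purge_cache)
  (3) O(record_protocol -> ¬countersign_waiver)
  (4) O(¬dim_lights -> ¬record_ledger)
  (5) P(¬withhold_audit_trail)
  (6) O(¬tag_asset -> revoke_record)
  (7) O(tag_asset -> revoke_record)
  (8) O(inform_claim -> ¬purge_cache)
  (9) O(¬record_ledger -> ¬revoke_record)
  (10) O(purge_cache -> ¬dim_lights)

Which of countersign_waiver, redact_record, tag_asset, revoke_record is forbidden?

By case analysis on ¬tag_asset: premise 6 gives O(¬tag_asset -> revoke_record) and premise 7 gives O(tag_asset -> revoke_record), so O(revoke_record) either way.
The contrapositive of premise 9 (O(¬record_ledger -> ¬revoke_record)) is O(revoke_record -> record_ledger), and O(revoke_record) is already established, so O(record_ledger).
Premise 4 is O(¬dim_lights -> ¬record_ledger); contrapositively O(record_ledger -> dim_lights). Since O(record_ledger) holds, K gives O(dim_lights).
The contrapositive of premise 10 (O(purge_cache -> ¬dim_lights)) is O(dim_lights -> ¬purge_cache), and O(dim_lights) is already established, so O(¬purge_cache).
Premise 2 is O(redact_record -> purge_cache); contrapositively O(¬purge_cache -> ¬redact_record). Since O(¬purge_cache) holds, K gives O(¬redact_record).
So O(¬redact_record) holds, i.e. redact_record is forbidden. None of the other listed options is forbidden under the premises.

redact_record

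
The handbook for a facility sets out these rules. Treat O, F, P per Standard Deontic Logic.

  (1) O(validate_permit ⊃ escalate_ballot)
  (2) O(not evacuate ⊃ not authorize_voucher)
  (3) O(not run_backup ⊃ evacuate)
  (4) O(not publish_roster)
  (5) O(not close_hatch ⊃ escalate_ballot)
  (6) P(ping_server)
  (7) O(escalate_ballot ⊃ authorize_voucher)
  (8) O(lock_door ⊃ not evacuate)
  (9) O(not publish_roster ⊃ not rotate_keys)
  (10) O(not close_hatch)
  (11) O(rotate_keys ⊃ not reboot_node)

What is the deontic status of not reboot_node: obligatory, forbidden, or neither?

Premise 11 is O(rotate_keys ⊃ not reboot_node), but O(rotate_keys) is not derivable from the premises, so it does not yield O(not reboot_node).
No premise or chain of K-axiom applications forces O(not reboot_node), and none forces O(reboot_node). So not reboot_node is neither obligatory nor forbidden under these norms.

Neither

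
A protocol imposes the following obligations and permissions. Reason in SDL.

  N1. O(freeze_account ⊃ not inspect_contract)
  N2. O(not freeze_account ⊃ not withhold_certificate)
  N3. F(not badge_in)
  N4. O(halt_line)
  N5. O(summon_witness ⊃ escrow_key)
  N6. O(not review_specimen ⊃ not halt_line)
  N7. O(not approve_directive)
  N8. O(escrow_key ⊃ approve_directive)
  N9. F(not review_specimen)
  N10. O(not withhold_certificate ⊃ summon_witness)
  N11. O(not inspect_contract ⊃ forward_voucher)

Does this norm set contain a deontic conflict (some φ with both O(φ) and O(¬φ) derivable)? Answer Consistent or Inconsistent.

Consistent

Premise 6 is O(not review_specimen ⊃ not halt_line), but O(not review_specimen) is not derivable from the premises, so it does not yield O(not halt_line).
So O(not halt_line) is not derivable, and the apparent clash with O(halt_line) does not arise.
A world satisfying every obligation exists (e.g. approve_directive=false, badge_in=true, escrow_key=false, forward_voucher=true, freeze_account=true, halt_line=true, inspect_contract=false, review_specimen=true, summon_witness=false, withhold_certificate=true); no atom is both obligatory and forbidden, so the set is consistent.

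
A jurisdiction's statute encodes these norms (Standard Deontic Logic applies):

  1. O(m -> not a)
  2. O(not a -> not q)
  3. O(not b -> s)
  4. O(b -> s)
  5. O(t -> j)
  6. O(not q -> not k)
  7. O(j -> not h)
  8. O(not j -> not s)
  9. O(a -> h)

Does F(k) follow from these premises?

Yes

Premises 4 and 3 cover both cases: O(b -> s) and O(not b -> s). Since b ∨ not b is a tautology, O(s) follows.
The contrapositive of premise 8 (O(not j -> not s)) is O(s -> j), and O(s) is already established, so O(j).
Applying K to premise 7 (O(j -> not h)) and O(j) yields O(not h).
Premise 9, O(a -> h), contraposes to O(not h -> not a); with O(not h) we get O(not a).
Applying K to premise 2 (O(not a -> not q)) and O(not a) yields O(not q).
Applying K to premise 6 (O(not q -> not k)) and O(not q) yields O(not k).
Premises 1, 5 do not contribute to this derivation.
So O(not k) holds, i.e. F(k). The claim follows.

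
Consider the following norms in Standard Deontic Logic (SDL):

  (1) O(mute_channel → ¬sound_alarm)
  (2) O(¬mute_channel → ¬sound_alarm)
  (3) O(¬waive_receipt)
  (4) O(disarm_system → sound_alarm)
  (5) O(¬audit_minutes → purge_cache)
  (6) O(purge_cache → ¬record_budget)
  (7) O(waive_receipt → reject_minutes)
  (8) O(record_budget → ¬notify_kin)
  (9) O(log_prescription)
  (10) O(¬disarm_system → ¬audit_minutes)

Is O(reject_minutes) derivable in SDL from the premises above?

Premise 7 is O(waive_receipt → reject_minutes), but O(waive_receipt) is not derivable from the premises, so it does not yield O(reject_minutes).
No other premise forces O(reject_minutes). An ideal world satisfying every premise can still have reject_minutes false, so O(reject_minutes) is not derivable.

No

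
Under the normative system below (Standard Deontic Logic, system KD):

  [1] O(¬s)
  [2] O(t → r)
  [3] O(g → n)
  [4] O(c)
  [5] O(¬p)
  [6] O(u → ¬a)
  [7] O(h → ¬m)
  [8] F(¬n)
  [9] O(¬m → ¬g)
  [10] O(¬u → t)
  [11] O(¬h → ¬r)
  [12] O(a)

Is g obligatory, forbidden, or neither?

From premise 12 we have O(a).
Premise 6 is O(u → ¬a); contrapositively O(a → ¬u). Since O(a) holds, K gives O(¬u).
Applying K to premise 10 (O(¬u → t)) and O(¬u) yields O(t).
Applying K to premise 2 (O(t → r)) and O(t) yields O(r).
The contrapositive of premise 11 (O(¬h → ¬r)) is O(r → h), and O(r) is already established, so O(h).
Premise 7 is O(h → ¬m); since O(h), deontic closure gives O(¬m).
Applying K to premise 9 (O(¬m → ¬g)) and O(¬m) yields O(¬g).
Premises 1, 3, 4, 5, 8 do not contribute to this derivation.
Thus O(¬g), which is F(g): g is forbidden.

Forbidden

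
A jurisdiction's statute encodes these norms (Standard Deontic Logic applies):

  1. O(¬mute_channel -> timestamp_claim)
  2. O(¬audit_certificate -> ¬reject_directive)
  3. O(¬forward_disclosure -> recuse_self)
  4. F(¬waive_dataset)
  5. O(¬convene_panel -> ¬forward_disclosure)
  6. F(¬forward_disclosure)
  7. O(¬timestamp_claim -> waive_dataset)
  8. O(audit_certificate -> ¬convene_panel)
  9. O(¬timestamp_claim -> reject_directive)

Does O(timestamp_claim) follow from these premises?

Premise 6, F(¬forward_disclosure), is equivalent to O(forward_disclosure).
The contrapositive of premise 5 (O(¬convene_panel -> ¬forward_disclosure)) is O(forward_disclosure -> convene_panel), and O(forward_disclosure) is already established, so O(convene_panel).
Premise 8 is O(audit_certificate -> ¬convene_panel); contrapositively O(convene_panel -> ¬audit_certificate). Since O(convene_panel) holds, K gives O(¬audit_certificate).
Premise 2 is O(¬audit_certificate -> ¬reject_directive); since O(¬audit_certificate), deontic closure gives O(¬reject_directive).
Premise 9, O(¬timestamp_claim -> reject_directive), contraposes to O(¬reject_directive -> timestamp_claim); with O(¬reject_directive) we get O(timestamp_claim).
Premises 1, 3, 4, 7 do not contribute to this derivation.
So O(timestamp_claim) follows.

Yes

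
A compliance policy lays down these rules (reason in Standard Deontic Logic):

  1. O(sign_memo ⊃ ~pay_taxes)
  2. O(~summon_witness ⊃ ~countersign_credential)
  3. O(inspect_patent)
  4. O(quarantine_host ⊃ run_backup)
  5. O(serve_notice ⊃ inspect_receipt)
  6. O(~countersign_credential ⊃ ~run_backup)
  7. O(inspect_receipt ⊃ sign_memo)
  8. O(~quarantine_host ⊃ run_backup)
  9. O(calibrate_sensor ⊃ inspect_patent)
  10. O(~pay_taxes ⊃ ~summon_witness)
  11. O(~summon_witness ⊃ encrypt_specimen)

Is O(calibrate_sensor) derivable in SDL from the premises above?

No

Premise 9 is O(calibrate_sensor ⊃ inspect_patent); even if O(inspect_patent) held, inferring O(calibrate_sensor) would be affirming the consequent — invalid.
No other premise forces O(calibrate_sensor). An ideal world satisfying every premise can still have calibrate_sensor false, so O(calibrate_sensor) is not derivable.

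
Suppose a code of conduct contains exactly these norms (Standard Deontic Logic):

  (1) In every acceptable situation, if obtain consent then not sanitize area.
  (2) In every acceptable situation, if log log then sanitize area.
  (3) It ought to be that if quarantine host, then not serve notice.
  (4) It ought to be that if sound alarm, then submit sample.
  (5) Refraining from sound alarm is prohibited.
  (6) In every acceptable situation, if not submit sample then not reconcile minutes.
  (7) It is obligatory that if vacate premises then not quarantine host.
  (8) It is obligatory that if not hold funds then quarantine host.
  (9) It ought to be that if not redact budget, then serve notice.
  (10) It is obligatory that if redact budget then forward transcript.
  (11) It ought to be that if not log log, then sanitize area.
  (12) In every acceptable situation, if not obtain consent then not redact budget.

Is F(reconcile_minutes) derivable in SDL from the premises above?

Premise 6 is O(¬submit_sample → ¬reconcile_minutes), but O(¬submit_sample) is not derivable from the premises, so it does not yield O(¬reconcile_minutes).
No other premise forces O(¬reconcile_minutes). An ideal world satisfying every premise can still have reconcile_minutes true, so F(reconcile_minutes) is not derivable.

No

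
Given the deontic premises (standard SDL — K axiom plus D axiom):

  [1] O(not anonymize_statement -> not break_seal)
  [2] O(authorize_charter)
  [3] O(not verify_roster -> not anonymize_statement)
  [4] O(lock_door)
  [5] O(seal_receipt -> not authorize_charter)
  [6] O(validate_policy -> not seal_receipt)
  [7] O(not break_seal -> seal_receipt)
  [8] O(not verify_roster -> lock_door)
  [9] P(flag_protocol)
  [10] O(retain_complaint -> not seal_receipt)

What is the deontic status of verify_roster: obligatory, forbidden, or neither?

Obligatory

Premise 2 gives O(authorize_charter).
Premise 5, O(seal_receipt -> not authorize_charter), contraposes to O(authorize_charter -> not seal_receipt); with O(authorize_charter) we get O(not seal_receipt).
The contrapositive of premise 7 (O(not break_seal -> seal_receipt)) is O(not seal_receipt -> break_seal), and O(not seal_receipt) is already established, so O(break_seal).
Premise 1 is O(not anonymize_statement -> not break_seal); contrapositively O(break_seal -> anonymize_statement). Since O(break_seal) holds, K gives O(anonymize_statement).
The contrapositive of premise 3 (O(not verify_roster -> not anonymize_statement)) is O(anonymize_statement -> verify_roster), and O(anonymize_statement) is already established, so O(verify_roster).
Premises 4, 6, 8, 9, 10 do not contribute to this derivation.
Hence verify_roster is obligatory.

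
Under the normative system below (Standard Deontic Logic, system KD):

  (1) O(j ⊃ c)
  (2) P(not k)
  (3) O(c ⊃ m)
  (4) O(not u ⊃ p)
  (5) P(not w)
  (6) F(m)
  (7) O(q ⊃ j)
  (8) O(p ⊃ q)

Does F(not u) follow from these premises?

Yes

Premise 6, F(m), is equivalent to O(not m).
The contrapositive of premise 3 (O(c ⊃ m)) is O(not m ⊃ not c), and O(not m) is already established, so O(not c).
Premise 1 is O(j ⊃ c); contrapositively O(not c ⊃ not j). Since O(not c) holds, K gives O(not j).
The contrapositive of premise 7 (O(q ⊃ j)) is O(not j ⊃ not q), and O(not j) is already established, so O(not q).
The contrapositive of premise 8 (O(p ⊃ q)) is O(not q ⊃ not p), and O(not q) is already established, so O(not p).
The contrapositive of premise 4 (O(not u ⊃ p)) is O(not p ⊃ u), and O(not p) is already established, so O(u).
Premises 2, 5 do not contribute to this derivation.
So O(u) holds, i.e. F(not u). The claim follows.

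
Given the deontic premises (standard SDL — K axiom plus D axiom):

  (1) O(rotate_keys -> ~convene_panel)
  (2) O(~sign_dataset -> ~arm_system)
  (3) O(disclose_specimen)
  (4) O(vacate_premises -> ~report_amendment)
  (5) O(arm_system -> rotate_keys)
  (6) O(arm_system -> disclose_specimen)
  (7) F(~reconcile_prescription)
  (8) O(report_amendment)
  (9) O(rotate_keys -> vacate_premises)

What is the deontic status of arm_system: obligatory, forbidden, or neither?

From premise 8 we have O(report_amendment).
Premise 4 is O(vacate_premises -> ~report_amendment); contrapositively O(report_amendment -> ~vacate_premises). Since O(report_amendment) holds, K gives O(~vacate_premises).
The contrapositive of premise 9 (O(rotate_keys -> vacate_premises)) is O(~vacate_premises -> ~rotate_keys), and O(~vacate_premises) is already established, so O(~rotate_keys).
The contrapositive of premise 5 (O(arm_system -> rotate_keys)) is O(~rotate_keys -> ~arm_system), and O(~rotate_keys) is already established, so O(~arm_system).
Premises 1, 2, 3, 6, 7 do not contribute to this derivation.
Thus O(~arm_system), which is F(arm_system): arm_system is forbidden.

Forbidden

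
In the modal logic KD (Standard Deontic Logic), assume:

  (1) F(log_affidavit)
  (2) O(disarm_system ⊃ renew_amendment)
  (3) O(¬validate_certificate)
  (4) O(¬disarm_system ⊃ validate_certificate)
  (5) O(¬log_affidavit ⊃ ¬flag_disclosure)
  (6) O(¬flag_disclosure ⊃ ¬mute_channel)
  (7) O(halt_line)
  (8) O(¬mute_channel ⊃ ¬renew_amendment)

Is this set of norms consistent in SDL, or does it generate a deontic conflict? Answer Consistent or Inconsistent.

Inconsistent

Premise 3 states O(¬validate_certificate) outright.
Premise 4 is O(¬disarm_system ⊃ validate_certificate); contrapositively O(¬validate_certificate ⊃ disarm_system). Since O(¬validate_certificate) holds, K gives O(disarm_system).
Applying K to premise 2 (O(disarm_system ⊃ renew_amendment)) and O(disarm_system) yields O(renew_amendment).
The contrapositive of premise 8 (O(¬mute_channel ⊃ ¬renew_amendment)) is O(renew_amendment ⊃ mute_channel), and O(renew_amendment) is already established, so O(mute_channel).
Premise 6, O(¬flag_disclosure ⊃ ¬mute_channel), contraposes to O(mute_channel ⊃ flag_disclosure); with O(mute_channel) we get O(flag_disclosure).
Premise 5, O(¬log_affidavit ⊃ ¬flag_disclosure), contraposes to O(flag_disclosure ⊃ log_affidavit); with O(flag_disclosure) we get O(log_affidavit).
Yet premise 1 is F(log_affidavit), i.e. O(¬log_affidavit).
We now have both O(log_affidavit) and O(¬log_affidavit) — log_affidavit is simultaneously obligatory and forbidden, violating the D-axiom.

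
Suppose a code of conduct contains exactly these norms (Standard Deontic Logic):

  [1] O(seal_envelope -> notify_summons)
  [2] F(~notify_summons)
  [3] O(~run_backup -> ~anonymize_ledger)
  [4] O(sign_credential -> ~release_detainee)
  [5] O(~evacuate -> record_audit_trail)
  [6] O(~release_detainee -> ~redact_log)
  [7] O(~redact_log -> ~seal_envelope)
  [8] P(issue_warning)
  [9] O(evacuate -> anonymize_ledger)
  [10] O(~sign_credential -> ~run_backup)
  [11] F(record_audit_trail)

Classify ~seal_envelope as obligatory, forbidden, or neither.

F(record_audit_trail) at premise 11 means O(~record_audit_trail).
Premise 5 is O(~evacuate -> record_audit_trail); contrapositively O(~record_audit_trail -> evacuate). Since O(~record_audit_trail) holds, K gives O(evacuate).
With premise 9, O(evacuate -> anonymize_ledger), the K-axiom yields O(anonymize_ledger).
Premise 3 is O(~run_backup -> ~anonymize_ledger); contrapositively O(anonymize_ledger -> run_backup). Since O(anonymize_ledger) holds, K gives O(run_backup).
The contrapositive of premise 10 (O(~sign_credential -> ~run_backup)) is O(run_backup -> sign_credential), and O(run_backup) is already established, so O(sign_credential).
Premise 4 is O(sign_credential -> ~release_detainee); since O(sign_credential), deontic closure gives O(~release_detainee).
Applying K to premise 6 (O(~release_detainee -> ~redact_log)) and O(~release_detainee) yields O(~redact_log).
Premise 7 is O(~redact_log -> ~seal_envelope); since O(~redact_log), deontic closure gives O(~seal_envelope).
Premises 1, 2, 8 do not contribute to this derivation.
Hence ~seal_envelope is obligatory.

Obligatory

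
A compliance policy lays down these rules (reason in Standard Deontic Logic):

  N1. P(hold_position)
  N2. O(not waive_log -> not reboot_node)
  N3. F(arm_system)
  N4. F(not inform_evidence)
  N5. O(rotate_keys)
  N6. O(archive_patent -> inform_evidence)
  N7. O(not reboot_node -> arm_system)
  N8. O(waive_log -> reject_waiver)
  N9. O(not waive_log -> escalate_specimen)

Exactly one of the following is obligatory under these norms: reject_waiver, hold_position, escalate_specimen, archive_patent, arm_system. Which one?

Premise 3 is F(arm_system), i.e. O(not arm_system).
Premise 7 is O(not reboot_node -> arm_system); contrapositively O(not arm_system -> reboot_node). Since O(not arm_system) holds, K gives O(reboot_node).
The contrapositive of premise 2 (O(not waive_log -> not reboot_node)) is O(reboot_node -> waive_log), and O(reboot_node) is already established, so O(waive_log).
Applying K to premise 8 (O(waive_log -> reject_waiver)) and O(waive_log) yields O(reject_waiver).
So O(reject_waiver) holds — reject_waiver is obligatory. None of the other listed options is made obligatory by any chain of premises.

reject_waiver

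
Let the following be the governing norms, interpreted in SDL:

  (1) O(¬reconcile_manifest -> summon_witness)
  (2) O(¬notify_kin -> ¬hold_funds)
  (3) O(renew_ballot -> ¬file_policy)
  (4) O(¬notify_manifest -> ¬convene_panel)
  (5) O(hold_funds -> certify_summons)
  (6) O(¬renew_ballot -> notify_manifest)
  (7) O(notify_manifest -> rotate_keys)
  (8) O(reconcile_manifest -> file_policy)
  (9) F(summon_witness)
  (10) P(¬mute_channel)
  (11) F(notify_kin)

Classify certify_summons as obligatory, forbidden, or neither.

Premise 5 is O(hold_funds -> certify_summons), but O(hold_funds) is not derivable from the premises, so it does not yield O(certify_summons).
No premise or chain of K-axiom applications forces O(certify_summons), and none forces O(¬certify_summons). So certify_summons is neither obligatory nor forbidden under these norms.

Neither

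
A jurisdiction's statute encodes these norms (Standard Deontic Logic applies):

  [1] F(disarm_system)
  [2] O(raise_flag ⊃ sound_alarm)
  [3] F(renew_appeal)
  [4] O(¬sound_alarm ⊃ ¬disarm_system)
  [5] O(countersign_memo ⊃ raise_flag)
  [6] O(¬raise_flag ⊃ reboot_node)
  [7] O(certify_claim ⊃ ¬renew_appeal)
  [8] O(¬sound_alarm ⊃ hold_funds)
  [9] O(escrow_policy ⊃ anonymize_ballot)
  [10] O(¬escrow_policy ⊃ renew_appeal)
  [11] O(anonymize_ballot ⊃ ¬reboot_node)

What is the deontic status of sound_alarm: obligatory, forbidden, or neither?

Premise 3, F(renew_appeal), is equivalent to O(¬renew_appeal).
Premise 10, O(¬escrow_policy ⊃ renew_appeal), contraposes to O(¬renew_appeal ⊃ escrow_policy); with O(¬renew_appeal) we get O(escrow_policy).
Premise 9 is O(escrow_policy ⊃ anonymize_ballot); since O(escrow_policy), deontic closure gives O(anonymize_ballot).
Applying K to premise 11 (O(anonymize_ballot ⊃ ¬reboot_node)) and O(anonymize_ballot) yields O(¬reboot_node).
Premise 6 is O(¬raise_flag ⊃ reboot_node); contrapositively O(¬reboot_node ⊃ raise_flag). Since O(¬reboot_node) holds, K gives O(raise_flag).
Applying K to premise 2 (O(raise_flag ⊃ sound_alarm)) and O(raise_flag) yields O(sound_alarm).
Premises 1, 4, 5, 7, 8 do not contribute to this derivation.
Hence sound_alarm is obligatory.

Obligatory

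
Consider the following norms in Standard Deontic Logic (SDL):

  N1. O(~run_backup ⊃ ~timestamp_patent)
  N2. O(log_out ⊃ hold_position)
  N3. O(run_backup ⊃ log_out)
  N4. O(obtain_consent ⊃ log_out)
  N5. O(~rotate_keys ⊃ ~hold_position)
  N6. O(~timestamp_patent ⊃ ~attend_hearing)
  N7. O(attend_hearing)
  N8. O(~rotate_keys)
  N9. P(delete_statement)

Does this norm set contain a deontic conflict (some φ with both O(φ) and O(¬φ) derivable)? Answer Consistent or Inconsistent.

Inconsistent

Premise 7 gives O(attend_hearing).
Premise 6 is O(~timestamp_patent ⊃ ~attend_hearing); contrapositively O(attend_hearing ⊃ timestamp_patent). Since O(attend_hearing) holds, K gives O(timestamp_patent).
Premise 1, O(~run_backup ⊃ ~timestamp_patent), contraposes to O(timestamp_patent ⊃ run_backup); with O(timestamp_patent) we get O(run_backup).
Applying K to premise 3 (O(run_backup ⊃ log_out)) and O(run_backup) yields O(log_out).
With premise 2, O(log_out ⊃ hold_position), the K-axiom yields O(hold_position).
The contrapositive of premise 5 (O(~rotate_keys ⊃ ~hold_position)) is O(hold_position ⊃ rotate_keys), and O(hold_position) is already established, so O(rotate_keys).
Yet premise 8 states O(~rotate_keys).
We now have both O(rotate_keys) and O(~rotate_keys) — rotate_keys is simultaneously obligatory and forbidden, violating the D-axiom.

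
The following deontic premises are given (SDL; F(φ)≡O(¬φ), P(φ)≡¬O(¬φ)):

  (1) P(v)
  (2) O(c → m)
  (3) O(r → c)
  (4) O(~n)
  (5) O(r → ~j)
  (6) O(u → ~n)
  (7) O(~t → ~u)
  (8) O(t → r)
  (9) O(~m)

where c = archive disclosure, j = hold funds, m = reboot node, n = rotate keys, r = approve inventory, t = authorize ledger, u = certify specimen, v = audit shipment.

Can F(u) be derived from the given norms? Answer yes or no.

Yes

Premise 9 states O(~m) outright.
Premise 2 is O(c → m); contrapositively O(~m → ~c). Since O(~m) holds, K gives O(~c).
Premise 3, O(r → c), contraposes to O(~c → ~r); with O(~c) we get O(~r).
Premise 8 is O(t → r); contrapositively O(~r → ~t). Since O(~r) holds, K gives O(~t).
From O(~t) and premise 7, O(~t → ~u), we obtain O(~u).
Premises 1, 4, 5, 6 do not contribute to this derivation.
So O(~u) holds, i.e. F(u). The claim follows.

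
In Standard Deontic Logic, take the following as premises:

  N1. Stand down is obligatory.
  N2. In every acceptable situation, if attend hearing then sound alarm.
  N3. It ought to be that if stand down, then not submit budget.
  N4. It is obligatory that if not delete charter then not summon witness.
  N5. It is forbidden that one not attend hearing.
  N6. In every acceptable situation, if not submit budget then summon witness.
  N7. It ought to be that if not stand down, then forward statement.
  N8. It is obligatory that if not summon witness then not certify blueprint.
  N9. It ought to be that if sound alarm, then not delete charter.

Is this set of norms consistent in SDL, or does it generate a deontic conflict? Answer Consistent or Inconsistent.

Inconsistent

Premise 1 states O(stand_down) outright.
From O(stand_down) and premise 3, O(stand_down → ¬submit_budget), we obtain O(¬submit_budget).
Premise 6 is O(¬submit_budget → summon_witness); since O(¬submit_budget), deontic closure gives O(summon_witness).
Premise 4 is O(¬delete_charter → ¬summon_witness); contrapositively O(summon_witness → delete_charter). Since O(summon_witness) holds, K gives O(delete_charter).
The contrapositive of premise 9 (O(sound_alarm → ¬delete_charter)) is O(delete_charter → ¬sound_alarm), and O(delete_charter) is already established, so O(¬sound_alarm).
Premise 2 is O(attend_hearing → sound_alarm); contrapositively O(¬sound_alarm → ¬attend_hearing). Since O(¬sound_alarm) holds, K gives O(¬attend_hearing).
Yet premise 5 is F(¬attend_hearing), i.e. O(attend_hearing).
We now have both O(¬attend_hearing) and O(attend_hearing) — attend_hearing is simultaneously obligatory and forbidden, violating the D-axiom.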